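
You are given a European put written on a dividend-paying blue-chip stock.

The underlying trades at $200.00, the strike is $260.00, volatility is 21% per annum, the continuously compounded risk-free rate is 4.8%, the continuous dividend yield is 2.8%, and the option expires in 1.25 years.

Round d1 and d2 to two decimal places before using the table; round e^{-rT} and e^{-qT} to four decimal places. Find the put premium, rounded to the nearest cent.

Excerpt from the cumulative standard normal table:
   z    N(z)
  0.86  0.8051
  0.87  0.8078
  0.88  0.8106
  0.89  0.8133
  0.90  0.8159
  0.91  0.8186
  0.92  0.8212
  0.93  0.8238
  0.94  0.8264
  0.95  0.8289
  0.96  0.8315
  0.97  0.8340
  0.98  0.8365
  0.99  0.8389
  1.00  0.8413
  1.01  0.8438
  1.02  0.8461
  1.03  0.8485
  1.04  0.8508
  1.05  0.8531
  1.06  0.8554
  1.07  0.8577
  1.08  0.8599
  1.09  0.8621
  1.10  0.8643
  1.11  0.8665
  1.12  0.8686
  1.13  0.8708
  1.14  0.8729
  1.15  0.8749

$56.17

σ√T = 0.21 × 1.1180 = 0.2348
ln(S/K) + (r − q + σ²/2)T = ln(200/260) + (0.048 − 0.028 + 0.21²/2)·1.25 = -0.2624 + 0.0526 = -0.2098
d₁ = -0.2098 / 0.2348 = -0.8936 → -0.89
d₂ = d₁ − σ√T = -0.8936 − 0.2348 = -1.1284 → -1.13
exp(−qT) = exp(−0.028·1.25) = 0.9656;  exp(−rT) = exp(−0.048·1.25) = 0.9418
N(−d₂) = N(1.13) = 0.8708;  N(−d₁) = N(0.89) = 0.8133
P = 260·0.9418·0.8708 − 200·0.9656·0.8133 = 213.2311 − 157.0645 = 56.1666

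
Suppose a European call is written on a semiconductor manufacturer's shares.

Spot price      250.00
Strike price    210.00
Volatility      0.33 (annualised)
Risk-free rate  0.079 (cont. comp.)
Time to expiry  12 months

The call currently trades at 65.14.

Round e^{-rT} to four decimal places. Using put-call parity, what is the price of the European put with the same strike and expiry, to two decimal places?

9.18

exp(−rT) = exp(−0.079·1) = 0.9240
Put-call parity: C − P = S − K·e^(−rT) = 250 − 210·0.9240 = 250 − 194.0400 = 55.9600
P = C − (C − P) = 65.14 − (55.9600) = 9.1800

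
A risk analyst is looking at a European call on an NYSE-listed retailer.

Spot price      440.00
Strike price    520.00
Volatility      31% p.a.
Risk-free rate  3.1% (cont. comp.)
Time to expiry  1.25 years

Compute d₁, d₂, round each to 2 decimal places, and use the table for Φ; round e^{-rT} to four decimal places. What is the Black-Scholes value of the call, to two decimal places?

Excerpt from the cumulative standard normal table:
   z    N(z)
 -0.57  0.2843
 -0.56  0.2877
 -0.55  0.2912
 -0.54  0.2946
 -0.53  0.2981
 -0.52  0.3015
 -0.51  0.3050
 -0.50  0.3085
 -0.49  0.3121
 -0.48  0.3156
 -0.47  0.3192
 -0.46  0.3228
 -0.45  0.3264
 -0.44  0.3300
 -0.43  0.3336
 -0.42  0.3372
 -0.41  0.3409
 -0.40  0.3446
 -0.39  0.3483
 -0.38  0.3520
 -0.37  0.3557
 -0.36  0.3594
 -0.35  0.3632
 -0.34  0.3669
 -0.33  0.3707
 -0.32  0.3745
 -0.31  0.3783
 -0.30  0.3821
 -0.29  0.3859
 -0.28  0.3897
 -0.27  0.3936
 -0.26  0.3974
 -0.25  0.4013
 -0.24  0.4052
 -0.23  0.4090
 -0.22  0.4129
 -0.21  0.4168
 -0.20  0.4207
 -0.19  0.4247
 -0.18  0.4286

37.74

T = 1.25;  σ√T = 0.3466
d₁ = [ln(440/520) + (0.031 + 0.31²/2)·1.25] / 0.3466 = [-0.1671 + 0.0988] / 0.3466 = -0.1969 ≈ -0.20
d₂ = d₁ − σ√T = -0.1969 − 0.3466 = -0.5435 ≈ -0.54
e^(−rT) = e^(−0.031·1.25) = 0.9620
N(d₁) = N(-0.20) = 0.4207;  N(d₂) = N(-0.54) = 0.2946
C = 440·0.4207 − 520·0.9620·0.2946 = 185.1080 − 147.3707 = 37.7373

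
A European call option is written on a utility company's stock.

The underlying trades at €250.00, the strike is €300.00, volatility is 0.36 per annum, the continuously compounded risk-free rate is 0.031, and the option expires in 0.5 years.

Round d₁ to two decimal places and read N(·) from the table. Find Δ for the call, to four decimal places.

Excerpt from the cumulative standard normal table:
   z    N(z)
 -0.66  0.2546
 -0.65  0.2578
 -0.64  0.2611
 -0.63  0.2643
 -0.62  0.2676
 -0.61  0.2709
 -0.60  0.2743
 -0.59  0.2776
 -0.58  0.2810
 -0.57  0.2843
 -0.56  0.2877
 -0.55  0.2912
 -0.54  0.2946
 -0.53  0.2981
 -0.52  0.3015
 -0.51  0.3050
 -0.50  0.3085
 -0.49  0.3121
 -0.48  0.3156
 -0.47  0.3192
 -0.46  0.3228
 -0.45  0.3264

0.2981

T = 0.5;  σ√T = 0.2546
ln(S/K) + (r + σ²/2)T = ln(250/300) + (0.031 + 0.36²/2)·0.5 = -0.1823 + 0.0479 = -0.1344
d₁ = -0.1344 / 0.2546 = -0.5281 → -0.53
N(d₁) = N(-0.53) = 0.2981
Δ_call = N(d₁) = 0.2981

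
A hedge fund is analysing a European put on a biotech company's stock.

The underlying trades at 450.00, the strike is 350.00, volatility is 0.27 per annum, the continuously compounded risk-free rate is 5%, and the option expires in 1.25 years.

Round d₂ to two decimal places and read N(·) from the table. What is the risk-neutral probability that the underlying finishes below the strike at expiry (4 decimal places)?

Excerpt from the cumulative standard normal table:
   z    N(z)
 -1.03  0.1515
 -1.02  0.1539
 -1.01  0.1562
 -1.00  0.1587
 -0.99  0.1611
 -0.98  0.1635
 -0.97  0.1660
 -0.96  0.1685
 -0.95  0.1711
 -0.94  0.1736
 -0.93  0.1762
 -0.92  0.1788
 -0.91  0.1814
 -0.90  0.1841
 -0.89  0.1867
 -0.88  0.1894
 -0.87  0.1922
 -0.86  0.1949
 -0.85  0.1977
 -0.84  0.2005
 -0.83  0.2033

0.1867

σ√T = 0.27·√1.25 = 0.3019
d₁ = [ln(450/350) + (0.05 + ½·0.27²)·1.25] / (σ√T) = (0.2513 + 0.1081) / 0.3019 = 1.1905 → 1.19
d₂ = 1.1905 − 0.3019 = 0.8886 → 0.89
Risk-neutral Pr[S_T < K] = N(−d₂) = N(-0.89) = 0.1867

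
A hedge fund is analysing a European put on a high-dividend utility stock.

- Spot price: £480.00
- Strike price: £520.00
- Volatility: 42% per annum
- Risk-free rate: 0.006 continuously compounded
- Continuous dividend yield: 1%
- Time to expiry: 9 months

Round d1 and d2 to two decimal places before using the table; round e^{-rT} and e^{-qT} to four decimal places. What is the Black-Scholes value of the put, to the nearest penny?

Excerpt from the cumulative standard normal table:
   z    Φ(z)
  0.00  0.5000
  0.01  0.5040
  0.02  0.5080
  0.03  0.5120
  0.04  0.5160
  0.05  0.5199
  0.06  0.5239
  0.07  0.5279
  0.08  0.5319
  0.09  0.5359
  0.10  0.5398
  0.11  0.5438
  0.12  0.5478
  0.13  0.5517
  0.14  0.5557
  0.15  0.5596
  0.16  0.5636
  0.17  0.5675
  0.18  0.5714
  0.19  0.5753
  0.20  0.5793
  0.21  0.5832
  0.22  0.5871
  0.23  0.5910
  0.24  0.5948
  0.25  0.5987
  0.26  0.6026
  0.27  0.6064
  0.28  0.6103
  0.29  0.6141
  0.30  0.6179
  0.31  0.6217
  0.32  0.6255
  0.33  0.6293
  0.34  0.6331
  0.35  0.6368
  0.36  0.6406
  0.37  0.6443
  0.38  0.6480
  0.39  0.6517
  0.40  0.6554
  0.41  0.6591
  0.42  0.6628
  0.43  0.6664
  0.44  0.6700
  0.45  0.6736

£93.51

σ√T = 0.42·√0.75 = 0.3637
d₁ = [ln(480/520) + (0.006 − 0.01 + 0.42²/2)·0.75] / 0.3637 = [-0.0800 + 0.0631] / 0.3637 = -0.0464 → -0.05
d₂ = d₁ − σ√T = -0.0464 − 0.3637 = -0.4102 → -0.41
exp(−qT) = exp(−0.01·0.75) = 0.9925;  exp(−rT) = exp(−0.006·0.75) = 0.9955
N(−d₂) = N(0.41) = 0.6591;  N(−d₁) = N(0.05) = 0.5199
P = 520·0.9955·0.6591 − 480·0.9925·0.5199 = 341.1897 − 247.6804 = 93.5093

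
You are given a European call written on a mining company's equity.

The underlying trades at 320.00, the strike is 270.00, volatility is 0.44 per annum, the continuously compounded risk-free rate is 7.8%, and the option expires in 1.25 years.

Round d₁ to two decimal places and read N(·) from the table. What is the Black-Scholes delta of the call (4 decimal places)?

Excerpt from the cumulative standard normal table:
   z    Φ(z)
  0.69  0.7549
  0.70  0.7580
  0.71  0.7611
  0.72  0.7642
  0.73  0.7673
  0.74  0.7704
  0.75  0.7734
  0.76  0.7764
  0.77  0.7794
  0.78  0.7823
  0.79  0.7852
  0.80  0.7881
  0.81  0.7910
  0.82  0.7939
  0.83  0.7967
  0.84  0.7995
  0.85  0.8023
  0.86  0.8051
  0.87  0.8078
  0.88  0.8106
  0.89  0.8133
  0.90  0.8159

T = 1.25;  σ√T = 0.4919
d₁ = [ln(320/270) + (0.078 + 0.44²/2)·1.25] / 0.4919 = [0.1699 + 0.2185] / 0.4919 = 0.7895 which rounds to 0.79
N(d₁) = N(0.79) = 0.7852
Δ_call = N(d₁) = 0.7852

0.7852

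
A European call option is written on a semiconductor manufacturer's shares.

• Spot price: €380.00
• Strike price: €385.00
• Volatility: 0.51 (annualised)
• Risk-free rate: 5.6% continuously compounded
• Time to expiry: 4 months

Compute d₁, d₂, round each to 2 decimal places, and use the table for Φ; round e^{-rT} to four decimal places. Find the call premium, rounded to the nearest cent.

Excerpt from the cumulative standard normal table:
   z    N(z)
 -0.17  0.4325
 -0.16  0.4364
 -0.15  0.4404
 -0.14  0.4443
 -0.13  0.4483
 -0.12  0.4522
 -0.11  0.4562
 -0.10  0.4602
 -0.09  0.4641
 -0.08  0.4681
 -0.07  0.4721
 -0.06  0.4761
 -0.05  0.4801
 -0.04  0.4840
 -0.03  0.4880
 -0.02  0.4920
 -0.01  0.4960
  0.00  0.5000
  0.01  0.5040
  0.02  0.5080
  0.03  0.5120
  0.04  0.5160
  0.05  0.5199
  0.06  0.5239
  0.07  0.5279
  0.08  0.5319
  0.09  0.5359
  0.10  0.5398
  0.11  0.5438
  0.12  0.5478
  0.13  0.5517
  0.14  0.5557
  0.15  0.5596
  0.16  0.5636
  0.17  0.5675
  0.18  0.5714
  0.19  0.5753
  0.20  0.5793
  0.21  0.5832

σ√T = 0.51 × 0.5774 = 0.2944
d₁ = [ln(380/385) + (0.056 + ½·0.51²)·0.3333] / (σ√T) = (-0.0131 + 0.0620) / 0.2944 = 0.1662 ⇒ 0.17
d₂ = 0.1662 − 0.2944 = -0.1282 ⇒ -0.13
e^(−rT) = e^(−0.056·0.3333) = 0.9815
N(d₁) = N(0.17) = 0.5675;  N(d₂) = N(-0.13) = 0.4483
C = 380·0.5675 − 385·0.9815·0.4483 = 215.6500 − 169.4025 = 46.2475

€46.25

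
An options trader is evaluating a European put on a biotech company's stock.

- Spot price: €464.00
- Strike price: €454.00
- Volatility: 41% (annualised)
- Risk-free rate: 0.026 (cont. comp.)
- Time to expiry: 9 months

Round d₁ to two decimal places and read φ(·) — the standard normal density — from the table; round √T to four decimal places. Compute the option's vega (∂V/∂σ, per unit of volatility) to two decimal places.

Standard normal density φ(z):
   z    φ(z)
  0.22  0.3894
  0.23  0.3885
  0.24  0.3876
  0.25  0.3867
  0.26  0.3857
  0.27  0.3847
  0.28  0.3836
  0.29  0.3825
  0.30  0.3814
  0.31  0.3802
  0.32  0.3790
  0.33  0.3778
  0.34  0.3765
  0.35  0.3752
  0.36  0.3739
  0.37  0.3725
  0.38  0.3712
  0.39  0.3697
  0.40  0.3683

T = 0.75;  σ√T = 0.3551
ln(S/K) + (r + σ²/2)T = ln(464/454) + (0.026 + 0.41²/2)·0.75 = 0.0218 + 0.0825 = 0.1043
d₁ = 0.1043 / 0.3551 = 0.2938 → 0.29
√T = √0.75 = 0.8660
φ(d₁) = φ(0.29) = 0.3825
vega = S·φ(d₁)·√T = 464·0.3825·0.8660 = 153.6977
(Call and put vega coincide under Black-Scholes.)

153.70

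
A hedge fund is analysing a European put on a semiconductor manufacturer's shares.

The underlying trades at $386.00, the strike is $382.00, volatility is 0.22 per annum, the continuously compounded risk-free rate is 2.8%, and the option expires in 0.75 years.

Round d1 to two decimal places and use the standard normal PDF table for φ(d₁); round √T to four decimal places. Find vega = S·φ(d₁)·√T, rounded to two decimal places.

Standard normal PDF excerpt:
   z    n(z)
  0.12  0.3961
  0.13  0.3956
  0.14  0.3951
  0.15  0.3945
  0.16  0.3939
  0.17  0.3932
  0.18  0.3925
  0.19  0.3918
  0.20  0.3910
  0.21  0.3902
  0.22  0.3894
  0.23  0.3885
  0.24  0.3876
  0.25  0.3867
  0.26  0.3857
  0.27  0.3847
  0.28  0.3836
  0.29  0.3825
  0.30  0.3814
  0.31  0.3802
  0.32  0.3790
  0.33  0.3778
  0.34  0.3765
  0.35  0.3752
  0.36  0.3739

128.93

σ√T = 0.22 × 0.8660 = 0.1905
d₁ = [ln(386/382) + (0.028 + 0.22²/2)·0.75] / 0.1905 = [0.0104 + 0.0391] / 0.1905 = 0.2602 → 0.26
√T = √0.75 = 0.8660
φ(d₁) = φ(0.26) = 0.3857
vega = S·φ(d₁)·√T = 386·0.3857·0.8660 = 128.9303
(Call and put vega coincide under Black-Scholes.)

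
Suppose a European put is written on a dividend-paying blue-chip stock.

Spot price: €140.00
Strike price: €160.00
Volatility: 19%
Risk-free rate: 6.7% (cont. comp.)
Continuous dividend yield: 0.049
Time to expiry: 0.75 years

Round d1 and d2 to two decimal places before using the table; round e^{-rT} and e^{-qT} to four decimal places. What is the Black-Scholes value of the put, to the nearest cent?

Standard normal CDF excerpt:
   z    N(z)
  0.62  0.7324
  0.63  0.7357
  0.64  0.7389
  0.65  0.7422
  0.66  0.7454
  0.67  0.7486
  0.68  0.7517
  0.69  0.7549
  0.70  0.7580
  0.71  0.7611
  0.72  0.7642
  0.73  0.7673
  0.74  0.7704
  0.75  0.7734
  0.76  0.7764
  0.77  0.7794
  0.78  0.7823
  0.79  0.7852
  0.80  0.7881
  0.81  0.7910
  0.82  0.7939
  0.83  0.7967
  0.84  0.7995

€20.20

σ√T = 0.19 × 0.8660 = 0.1645
d₁ = [ln(140/160) + (0.067 − 0.049 + 0.19²/2)·0.75] / 0.1645 = [-0.1335 + 0.0270] / 0.1645 = -0.6472 ≈ -0.65
d₂ = d₁ − σ√T = -0.6472 − 0.1645 = -0.8117 ≈ -0.81
exp(−qT) = exp(−0.049·0.75) = 0.9639;  exp(−rT) = exp(−0.067·0.75) = 0.9510
P = 160·0.9510·N(0.81) − 140·0.9639·N(0.65) = 160·0.9510·0.7910 − 140·0.9639·0.7422 = 120.3586 − 100.1569 = 20.2016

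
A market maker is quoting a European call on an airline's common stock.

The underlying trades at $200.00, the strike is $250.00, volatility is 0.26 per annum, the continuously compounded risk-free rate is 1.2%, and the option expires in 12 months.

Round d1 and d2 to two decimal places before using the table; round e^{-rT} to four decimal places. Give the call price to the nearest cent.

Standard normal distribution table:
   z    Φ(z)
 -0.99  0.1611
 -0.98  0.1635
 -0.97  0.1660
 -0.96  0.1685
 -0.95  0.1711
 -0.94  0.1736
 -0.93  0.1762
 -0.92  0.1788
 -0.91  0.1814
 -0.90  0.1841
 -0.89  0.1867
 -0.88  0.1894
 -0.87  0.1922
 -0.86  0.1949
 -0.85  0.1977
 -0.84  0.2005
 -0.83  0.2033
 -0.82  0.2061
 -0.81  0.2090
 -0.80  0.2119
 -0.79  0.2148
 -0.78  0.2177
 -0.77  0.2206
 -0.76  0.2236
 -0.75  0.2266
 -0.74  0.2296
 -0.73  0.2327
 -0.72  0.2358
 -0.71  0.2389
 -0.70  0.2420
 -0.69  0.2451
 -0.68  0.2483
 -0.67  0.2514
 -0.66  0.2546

σ√T = 0.26·√1 = 0.2600
d₁ = [ln(200/250) + (0.012 + 0.26²/2)·1] / 0.2600 = [-0.2231 + 0.0458] / 0.2600 = -0.6821 → -0.68
d₂ = d₁ − σ√T = -0.6821 − 0.2600 = -0.9421 → -0.94
exp(−rT) = exp(−0.012·1) = 0.9881
N(d₁) = N(-0.68) = 0.2483;  N(d₂) = N(-0.94) = 0.1736
C = 200·0.2483 − 250·0.9881·0.1736 = 49.6600 − 42.8835 = 6.7765

$6.78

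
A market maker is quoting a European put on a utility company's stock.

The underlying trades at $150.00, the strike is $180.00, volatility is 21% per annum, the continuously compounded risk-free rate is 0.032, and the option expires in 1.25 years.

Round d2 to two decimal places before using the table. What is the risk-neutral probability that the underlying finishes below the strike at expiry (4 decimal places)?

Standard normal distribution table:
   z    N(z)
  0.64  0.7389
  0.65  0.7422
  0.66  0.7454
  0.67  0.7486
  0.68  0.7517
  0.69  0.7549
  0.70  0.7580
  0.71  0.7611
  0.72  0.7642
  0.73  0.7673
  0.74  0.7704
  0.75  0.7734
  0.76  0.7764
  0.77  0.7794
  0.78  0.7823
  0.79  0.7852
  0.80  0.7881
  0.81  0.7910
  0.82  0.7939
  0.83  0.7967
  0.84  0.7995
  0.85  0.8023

T = 1.25;  σ√T = 0.2348
d₁ = [ln(150/180) + (0.032 + 0.21²/2)·1.25] / 0.2348 = [-0.1823 + 0.0676] / 0.2348 = -0.4888 → -0.49
d₂ = d₁ − σ√T = -0.4888 − 0.2348 = -0.7236 → -0.72
Risk-neutral Pr[S_T < K] = N(−d₂) = N(0.72) = 0.7642

0.7642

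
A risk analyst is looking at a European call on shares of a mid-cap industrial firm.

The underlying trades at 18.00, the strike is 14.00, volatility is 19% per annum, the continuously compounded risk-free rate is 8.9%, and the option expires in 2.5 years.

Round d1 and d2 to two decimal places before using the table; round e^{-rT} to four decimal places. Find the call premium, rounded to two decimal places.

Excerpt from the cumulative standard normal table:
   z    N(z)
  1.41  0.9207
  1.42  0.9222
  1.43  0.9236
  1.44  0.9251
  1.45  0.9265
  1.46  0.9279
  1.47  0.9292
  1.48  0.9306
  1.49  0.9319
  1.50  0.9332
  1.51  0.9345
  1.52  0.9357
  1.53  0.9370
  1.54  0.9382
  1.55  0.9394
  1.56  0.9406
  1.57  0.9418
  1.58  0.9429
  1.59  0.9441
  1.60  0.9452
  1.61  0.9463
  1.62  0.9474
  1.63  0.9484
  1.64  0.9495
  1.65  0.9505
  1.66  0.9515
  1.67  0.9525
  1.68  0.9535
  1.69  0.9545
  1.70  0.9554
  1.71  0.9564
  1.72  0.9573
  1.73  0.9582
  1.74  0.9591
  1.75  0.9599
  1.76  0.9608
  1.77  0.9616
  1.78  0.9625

σ√T = 0.19·√2.5 = 0.3004
d₁ = [ln(18/14) + (0.089 + 0.19²/2)·2.5] / 0.3004 = [0.2513 + 0.2676] / 0.3004 = 1.7274 which rounds to 1.73
d₂ = d₁ − σ√T = 1.7274 − 0.3004 = 1.4270 which rounds to 1.43
e^(−rT) = e^(−0.089·2.5) = 0.8005
C = 18·N(1.73) − 14·0.8005·N(1.43) = 18·0.9582 − 14·0.8005·0.9236 = 17.2476 − 10.3508 = 6.8968

6.90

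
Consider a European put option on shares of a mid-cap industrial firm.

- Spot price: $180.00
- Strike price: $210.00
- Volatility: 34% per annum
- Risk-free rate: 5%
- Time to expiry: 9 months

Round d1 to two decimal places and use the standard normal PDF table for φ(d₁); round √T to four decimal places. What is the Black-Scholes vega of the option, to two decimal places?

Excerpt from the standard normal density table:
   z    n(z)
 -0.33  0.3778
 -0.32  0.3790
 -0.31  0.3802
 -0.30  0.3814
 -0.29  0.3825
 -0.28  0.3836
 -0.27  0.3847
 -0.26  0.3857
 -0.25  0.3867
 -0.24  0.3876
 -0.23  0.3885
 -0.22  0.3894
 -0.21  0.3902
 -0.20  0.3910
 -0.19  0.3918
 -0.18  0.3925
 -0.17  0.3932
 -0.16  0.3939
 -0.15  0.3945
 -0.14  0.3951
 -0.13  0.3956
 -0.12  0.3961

σ√T = 0.34·√0.75 = 0.2944
ln(S/K) + (r + σ²/2)T = ln(180/210) + (0.05 + 0.34²/2)·0.75 = -0.1542 + 0.0809 = -0.0733
d₁ = -0.0733 / 0.2944 = -0.2489 → -0.25
√T = √0.75 = 0.8660
φ(d₁) = φ(-0.25) = 0.3867
vega = S·φ(d₁)·√T = 180·0.3867·0.8660 = 60.2788

60.28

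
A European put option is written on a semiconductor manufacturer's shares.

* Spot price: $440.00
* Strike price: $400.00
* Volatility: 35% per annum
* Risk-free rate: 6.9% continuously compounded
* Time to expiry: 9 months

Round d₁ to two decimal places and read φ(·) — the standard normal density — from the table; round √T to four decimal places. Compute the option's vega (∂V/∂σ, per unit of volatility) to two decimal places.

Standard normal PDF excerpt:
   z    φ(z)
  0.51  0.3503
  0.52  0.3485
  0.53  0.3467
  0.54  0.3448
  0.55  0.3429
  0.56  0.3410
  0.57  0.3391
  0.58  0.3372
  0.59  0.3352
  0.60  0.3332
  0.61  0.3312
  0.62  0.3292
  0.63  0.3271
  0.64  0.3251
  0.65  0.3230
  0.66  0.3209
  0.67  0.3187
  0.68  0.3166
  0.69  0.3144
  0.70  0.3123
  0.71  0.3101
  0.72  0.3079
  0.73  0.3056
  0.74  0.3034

σ√T = 0.35·√0.75 = 0.3031
d₁ = [ln(440/400) + (0.069 + 0.35²/2)·0.75] / 0.3031 = [0.0953 + 0.0977] / 0.3031 = 0.6367 ⇒ 0.64
√T = √0.75 = 0.8660
φ(d₁) = φ(0.64) = 0.3251
vega = S·φ(d₁)·√T = 440·0.3251·0.8660 = 123.8761
(The call has the same vega.)

123.88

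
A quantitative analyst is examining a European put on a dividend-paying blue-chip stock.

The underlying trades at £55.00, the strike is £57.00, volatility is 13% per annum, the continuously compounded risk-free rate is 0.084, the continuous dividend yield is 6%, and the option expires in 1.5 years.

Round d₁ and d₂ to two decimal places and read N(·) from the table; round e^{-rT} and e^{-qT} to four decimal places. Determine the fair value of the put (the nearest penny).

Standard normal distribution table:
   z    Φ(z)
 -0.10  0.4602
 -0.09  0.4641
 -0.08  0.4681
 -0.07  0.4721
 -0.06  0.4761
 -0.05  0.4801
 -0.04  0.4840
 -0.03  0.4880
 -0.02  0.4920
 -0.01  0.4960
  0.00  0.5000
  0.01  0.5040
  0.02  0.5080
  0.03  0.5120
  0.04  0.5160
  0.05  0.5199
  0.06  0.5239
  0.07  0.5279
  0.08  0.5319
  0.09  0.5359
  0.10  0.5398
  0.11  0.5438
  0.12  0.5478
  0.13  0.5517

T = 1.5;  σ√T = 0.1592
d₁ = [ln(55/57) + (0.084 − 0.06 + 0.13²/2)·1.5] / 0.1592 = [-0.0357 + 0.0487] / 0.1592 = 0.0814 ⇒ 0.08
d₂ = d₁ − σ√T = 0.0814 − 0.1592 = -0.0778 ⇒ -0.08
exp(−qT) = exp(−0.06·1.5) = 0.9139;  exp(−rT) = exp(−0.084·1.5) = 0.8816
N(−d₂) = N(0.08) = 0.5319;  N(−d₁) = N(-0.08) = 0.4681
P = 57·0.8816·0.5319 − 55·0.9139·0.4681 = 26.7286 − 23.5288 = 3.1998

£3.20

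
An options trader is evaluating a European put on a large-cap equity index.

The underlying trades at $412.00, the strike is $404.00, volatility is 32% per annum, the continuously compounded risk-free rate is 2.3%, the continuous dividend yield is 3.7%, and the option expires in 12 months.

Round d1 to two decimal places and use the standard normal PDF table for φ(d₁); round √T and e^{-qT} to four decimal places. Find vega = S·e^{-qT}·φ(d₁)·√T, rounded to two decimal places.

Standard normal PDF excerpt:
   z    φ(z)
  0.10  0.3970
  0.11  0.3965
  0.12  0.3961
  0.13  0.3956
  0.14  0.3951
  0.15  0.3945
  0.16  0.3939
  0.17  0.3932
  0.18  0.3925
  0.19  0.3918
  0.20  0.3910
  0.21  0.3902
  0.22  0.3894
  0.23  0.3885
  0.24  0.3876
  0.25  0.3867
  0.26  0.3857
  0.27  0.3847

σ√T = 0.32·√1 = 0.3200
d₁ = [ln(412/404) + (0.023 − 0.037 + 0.32²/2)·1] / 0.3200 = [0.0196 + 0.0372] / 0.3200 = 0.1775 ⇒ 0.18
√T = √1 = 1.0000
φ(d₁) = φ(0.18) = 0.3925
e^(−qT) = e^(−0.037·1) = 0.9637
vega = S·e^(−qT)·φ(d₁)·√T = 412·0.9637·0.3925·1.0000 = 155.8399

155.84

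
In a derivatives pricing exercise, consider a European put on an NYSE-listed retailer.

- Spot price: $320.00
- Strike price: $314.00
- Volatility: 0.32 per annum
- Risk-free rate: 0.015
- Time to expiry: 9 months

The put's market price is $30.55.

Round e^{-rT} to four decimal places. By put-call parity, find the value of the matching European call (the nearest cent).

e^(−rT) = e^(−0.015·0.75) = 0.9888
Put-call parity: C − P = S − K·e^(−rT) = 320 − 314·0.9888 = 320 − 310.4832 = 9.5168
C = P + (C − P) = 30.55 + (9.5168) = 40.0668

$40.07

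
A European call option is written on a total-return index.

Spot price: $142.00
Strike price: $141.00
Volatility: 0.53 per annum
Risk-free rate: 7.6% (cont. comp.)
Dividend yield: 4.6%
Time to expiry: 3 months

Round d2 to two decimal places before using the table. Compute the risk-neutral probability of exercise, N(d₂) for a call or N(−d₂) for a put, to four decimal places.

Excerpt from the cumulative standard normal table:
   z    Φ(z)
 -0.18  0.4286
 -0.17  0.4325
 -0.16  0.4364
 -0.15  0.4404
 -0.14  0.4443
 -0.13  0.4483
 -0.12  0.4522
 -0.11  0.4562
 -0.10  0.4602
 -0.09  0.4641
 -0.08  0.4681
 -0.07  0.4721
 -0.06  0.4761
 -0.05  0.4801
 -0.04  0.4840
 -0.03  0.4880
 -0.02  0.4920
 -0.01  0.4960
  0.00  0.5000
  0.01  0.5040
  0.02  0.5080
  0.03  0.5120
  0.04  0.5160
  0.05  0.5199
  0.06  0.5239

σ√T = 0.53 × 0.5000 = 0.2650
d₁ = [ln(142/141) + (0.076 − 0.046 + 0.53²/2)·0.25] / 0.2650 = [0.0071 + 0.0426] / 0.2650 = 0.1875 ≈ 0.19
d₂ = d₁ − σ√T = 0.1875 − 0.2650 = -0.0775 ≈ -0.08
Risk-neutral Pr[S_T > K] = N(d₂) = N(-0.08) = 0.4681

0.4681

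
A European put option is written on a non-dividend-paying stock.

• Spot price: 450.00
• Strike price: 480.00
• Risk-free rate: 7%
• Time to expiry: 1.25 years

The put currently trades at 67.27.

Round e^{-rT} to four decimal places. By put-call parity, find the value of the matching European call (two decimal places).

77.49

e^(−rT) = e^(−0.07·1.25) = 0.9162
Put-call parity: C − P = S − K·e^(−rT) = 450 − 480·0.9162 = 450 − 439.7760 = 10.2240
C = P + (C − P) = 67.27 + (10.2240) = 77.4940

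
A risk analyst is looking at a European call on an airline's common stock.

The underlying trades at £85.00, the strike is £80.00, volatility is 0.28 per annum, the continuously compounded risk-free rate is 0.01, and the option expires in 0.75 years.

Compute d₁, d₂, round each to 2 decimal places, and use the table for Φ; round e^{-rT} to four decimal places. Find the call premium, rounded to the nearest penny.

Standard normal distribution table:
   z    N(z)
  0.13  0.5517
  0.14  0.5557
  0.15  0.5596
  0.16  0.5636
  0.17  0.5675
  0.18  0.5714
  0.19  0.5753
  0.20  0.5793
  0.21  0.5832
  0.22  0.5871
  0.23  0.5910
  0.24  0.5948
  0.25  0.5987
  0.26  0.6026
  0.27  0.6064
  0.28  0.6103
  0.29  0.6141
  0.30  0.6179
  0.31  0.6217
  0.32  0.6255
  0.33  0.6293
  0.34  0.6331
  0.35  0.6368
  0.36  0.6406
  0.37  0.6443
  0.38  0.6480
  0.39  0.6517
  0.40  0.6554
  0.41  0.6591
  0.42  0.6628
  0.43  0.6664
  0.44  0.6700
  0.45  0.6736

£10.96

σ√T = 0.28·√0.75 = 0.2425
d₁ = [ln(85/80) + (0.01 + 0.28²/2)·0.75] / 0.2425 = [0.0606 + 0.0369] / 0.2425 = 0.4022 ⇒ 0.40
d₂ = d₁ − σ√T = 0.4022 − 0.2425 = 0.1597 ⇒ 0.16
exp(−rT) = exp(−0.01·0.75) = 0.9925
N(d₁) = N(0.40) = 0.6554;  N(d₂) = N(0.16) = 0.5636
C = 85·0.6554 − 80·0.9925·0.5636 = 55.7090 − 44.7498 = 10.9592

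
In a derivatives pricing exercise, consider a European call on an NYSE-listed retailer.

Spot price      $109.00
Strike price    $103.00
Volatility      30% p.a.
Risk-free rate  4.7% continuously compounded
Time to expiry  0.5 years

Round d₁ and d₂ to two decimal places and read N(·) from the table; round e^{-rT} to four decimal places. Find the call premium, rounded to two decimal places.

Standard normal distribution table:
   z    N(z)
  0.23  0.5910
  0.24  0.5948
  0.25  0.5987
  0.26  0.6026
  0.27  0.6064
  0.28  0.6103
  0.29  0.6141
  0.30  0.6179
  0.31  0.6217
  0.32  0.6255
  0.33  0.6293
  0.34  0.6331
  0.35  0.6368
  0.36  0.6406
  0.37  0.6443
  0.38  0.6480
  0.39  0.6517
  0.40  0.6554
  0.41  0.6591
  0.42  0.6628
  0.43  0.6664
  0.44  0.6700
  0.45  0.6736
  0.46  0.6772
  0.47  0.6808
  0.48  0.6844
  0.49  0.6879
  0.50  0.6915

σ√T = 0.3 × 0.7071 = 0.2121
d₁ = [ln(109/103) + (0.047 + 0.3²/2)·0.5] / 0.2121 = [0.0566 + 0.0460] / 0.2121 = 0.4838 which rounds to 0.48
d₂ = d₁ − σ√T = 0.4838 − 0.2121 = 0.2716 which rounds to 0.27
exp(−rT) = exp(−0.047·0.5) = 0.9768
C = 109·N(0.48) − 103·0.9768·N(0.27) = 109·0.6844 − 103·0.9768·0.6064 = 74.5996 − 61.0101 = 13.5895

$13.59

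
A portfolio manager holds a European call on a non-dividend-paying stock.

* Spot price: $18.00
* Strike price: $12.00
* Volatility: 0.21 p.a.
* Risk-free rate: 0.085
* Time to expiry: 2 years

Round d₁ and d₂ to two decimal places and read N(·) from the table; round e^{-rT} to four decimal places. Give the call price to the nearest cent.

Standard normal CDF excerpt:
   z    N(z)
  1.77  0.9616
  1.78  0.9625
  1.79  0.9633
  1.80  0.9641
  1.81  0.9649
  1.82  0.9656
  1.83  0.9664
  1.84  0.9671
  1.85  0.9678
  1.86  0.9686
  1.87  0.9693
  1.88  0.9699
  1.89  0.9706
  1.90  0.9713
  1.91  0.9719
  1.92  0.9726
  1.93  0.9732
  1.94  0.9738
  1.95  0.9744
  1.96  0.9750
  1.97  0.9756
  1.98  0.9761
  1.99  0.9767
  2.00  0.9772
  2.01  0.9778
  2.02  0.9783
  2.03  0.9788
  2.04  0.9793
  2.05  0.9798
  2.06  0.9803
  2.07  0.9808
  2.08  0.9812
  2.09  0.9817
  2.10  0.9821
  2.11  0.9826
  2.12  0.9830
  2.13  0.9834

σ√T = 0.21 × 1.4142 = 0.2970
ln(S/K) + (r + σ²/2)T = ln(18/12) + (0.085 + 0.21²/2)·2 = 0.4055 + 0.2141 = 0.6196
d₁ = 0.6196 / 0.2970 = 2.0862 ≈ 2.09
d₂ = d₁ − σ√T = 2.0862 − 0.2970 = 1.7892 ≈ 1.79
e^(−rT) = e^(−0.085·2) = 0.8437
N(d₁) = N(2.09) = 0.9817;  N(d₂) = N(1.79) = 0.9633
C = 18·0.9817 − 12·0.8437·0.9633 = 17.6706 − 9.7528 = 7.9178

$7.92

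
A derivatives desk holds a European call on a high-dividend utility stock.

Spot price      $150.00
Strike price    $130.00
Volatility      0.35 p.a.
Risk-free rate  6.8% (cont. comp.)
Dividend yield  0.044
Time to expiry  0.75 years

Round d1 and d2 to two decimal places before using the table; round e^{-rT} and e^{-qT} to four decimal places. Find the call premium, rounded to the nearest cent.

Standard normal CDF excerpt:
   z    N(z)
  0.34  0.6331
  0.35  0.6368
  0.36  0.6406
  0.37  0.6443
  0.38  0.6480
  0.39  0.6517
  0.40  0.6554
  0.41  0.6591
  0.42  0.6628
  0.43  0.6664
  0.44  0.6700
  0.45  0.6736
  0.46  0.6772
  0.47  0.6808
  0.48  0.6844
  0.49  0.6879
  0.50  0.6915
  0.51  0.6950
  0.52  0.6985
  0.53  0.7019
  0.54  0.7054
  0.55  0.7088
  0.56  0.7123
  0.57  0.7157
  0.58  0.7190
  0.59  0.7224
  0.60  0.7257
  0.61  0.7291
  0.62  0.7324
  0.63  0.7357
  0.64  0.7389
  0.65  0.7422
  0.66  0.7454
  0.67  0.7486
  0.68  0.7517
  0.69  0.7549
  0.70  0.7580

$29.04

σ√T = 0.35·√0.75 = 0.3031
d₁ = [ln(150/130) + (0.068 − 0.044 + 0.35²/2)·0.75] / 0.3031 = [0.1431 + 0.0639] / 0.3031 = 0.6830 ≈ 0.68
d₂ = d₁ − σ√T = 0.6830 − 0.3031 = 0.3799 ≈ 0.38
e^(−qT) = e^(−0.044·0.75) = 0.9675;  e^(−rT) = e^(−0.068·0.75) = 0.9503
N(d₁) = N(0.68) = 0.7517;  N(d₂) = N(0.38) = 0.6480
C = 150·0.9675·0.7517 − 130·0.9503·0.6480 = 109.0905 − 80.0533 = 29.0372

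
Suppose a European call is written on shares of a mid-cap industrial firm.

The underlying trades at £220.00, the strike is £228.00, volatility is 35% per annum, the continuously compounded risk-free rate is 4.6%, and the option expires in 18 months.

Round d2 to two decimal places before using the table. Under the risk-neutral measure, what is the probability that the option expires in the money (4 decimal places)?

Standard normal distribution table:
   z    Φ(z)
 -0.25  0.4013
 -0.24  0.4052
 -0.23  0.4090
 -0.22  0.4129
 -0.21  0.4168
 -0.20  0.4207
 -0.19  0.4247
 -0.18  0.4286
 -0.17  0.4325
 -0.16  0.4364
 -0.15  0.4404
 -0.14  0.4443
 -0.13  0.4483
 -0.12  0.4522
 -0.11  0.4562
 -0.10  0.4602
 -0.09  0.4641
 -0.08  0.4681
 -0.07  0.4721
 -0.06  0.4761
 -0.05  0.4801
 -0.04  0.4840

σ√T = 0.35·√1.5 = 0.4287
d₁ = [ln(220/228) + (0.046 + ½·0.35²)·1.5] / (σ√T) = (-0.0357 + 0.1609) / 0.4287 = 0.2920 ≈ 0.29
d₂ = 0.2920 − 0.4287 = -0.1367 ≈ -0.14
Risk-neutral Pr[S_T > K] = N(d₂) = N(-0.14) = 0.4443

0.4443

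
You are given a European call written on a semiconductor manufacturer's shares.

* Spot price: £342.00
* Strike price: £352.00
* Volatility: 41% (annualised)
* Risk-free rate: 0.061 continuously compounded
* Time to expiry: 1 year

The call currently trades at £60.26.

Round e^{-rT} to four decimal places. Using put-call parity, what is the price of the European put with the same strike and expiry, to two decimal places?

£49.42

e^(−rT) = e^(−0.061·1) = 0.9408
Put-call parity: C − P = S − K·e^(−rT) = 342 − 352·0.9408 = 342 − 331.1616 = 10.8384
P = C − (C − P) = 60.26 − (10.8384) = 49.4216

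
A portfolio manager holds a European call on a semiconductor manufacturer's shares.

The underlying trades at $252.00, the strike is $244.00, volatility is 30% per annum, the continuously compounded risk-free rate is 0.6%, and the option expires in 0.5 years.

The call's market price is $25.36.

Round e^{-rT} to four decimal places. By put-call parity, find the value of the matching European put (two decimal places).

exp(−rT) = exp(−0.006·0.5) = 0.9970
Put-call parity: C − P = S − K·e^(−rT) = 252 − 244·0.9970 = 252 − 243.2680 = 8.7320
P = C − (C − P) = 25.36 − (8.7320) = 16.6280

$16.63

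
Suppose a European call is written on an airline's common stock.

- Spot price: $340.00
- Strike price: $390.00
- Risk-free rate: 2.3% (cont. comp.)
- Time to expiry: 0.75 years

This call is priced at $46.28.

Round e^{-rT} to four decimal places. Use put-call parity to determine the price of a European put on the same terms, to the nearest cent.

exp(−rT) = exp(−0.023·0.75) = 0.9829
Put-call parity: C − P = S − K·e^(−rT) = 340 − 390·0.9829 = 340 − 383.3310 = -43.3310
P = C − (C − P) = 46.28 − (-43.3310) = 89.6110

$89.61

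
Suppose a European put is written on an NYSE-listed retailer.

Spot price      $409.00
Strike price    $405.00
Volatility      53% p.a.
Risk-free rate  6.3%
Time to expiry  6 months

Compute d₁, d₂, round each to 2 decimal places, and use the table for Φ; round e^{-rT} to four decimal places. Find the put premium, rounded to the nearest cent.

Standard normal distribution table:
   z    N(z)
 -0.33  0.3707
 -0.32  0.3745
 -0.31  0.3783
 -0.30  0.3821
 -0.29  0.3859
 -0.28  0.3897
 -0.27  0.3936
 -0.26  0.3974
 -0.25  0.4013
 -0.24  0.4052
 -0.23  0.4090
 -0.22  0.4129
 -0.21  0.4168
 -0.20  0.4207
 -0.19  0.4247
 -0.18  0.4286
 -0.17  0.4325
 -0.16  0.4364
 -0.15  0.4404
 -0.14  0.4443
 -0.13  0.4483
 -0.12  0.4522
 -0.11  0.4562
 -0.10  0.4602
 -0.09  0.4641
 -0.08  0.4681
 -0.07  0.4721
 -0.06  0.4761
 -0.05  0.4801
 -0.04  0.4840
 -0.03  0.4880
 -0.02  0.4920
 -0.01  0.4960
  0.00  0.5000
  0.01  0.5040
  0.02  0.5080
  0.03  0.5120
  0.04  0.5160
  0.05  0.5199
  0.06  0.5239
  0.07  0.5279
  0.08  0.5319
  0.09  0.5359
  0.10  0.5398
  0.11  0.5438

σ√T = 0.53·√0.5 = 0.3748
d₁ = [ln(409/405) + (0.063 + ½·0.53²)·0.5] / (σ√T) = (0.0098 + 0.1017) / 0.3748 = 0.2977 ≈ 0.30
d₂ = 0.2977 − 0.3748 = -0.0771 ≈ -0.08
e^(−rT) = e^(−0.063·0.5) = 0.9690
P = 405·0.9690·N(0.08) − 409·N(-0.30) = 405·0.9690·0.5319 − 409·0.3821 = 208.7415 − 156.2789 = 52.4626

$52.46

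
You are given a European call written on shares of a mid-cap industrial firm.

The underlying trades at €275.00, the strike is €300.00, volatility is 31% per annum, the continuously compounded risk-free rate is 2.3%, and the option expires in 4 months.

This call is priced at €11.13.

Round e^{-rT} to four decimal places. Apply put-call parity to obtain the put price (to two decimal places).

exp(−rT) = exp(−0.023·0.3333) = 0.9924
Put-call parity: C − P = S − K·e^(−rT) = 275 − 300·0.9924 = 275 − 297.7200 = -22.7200
P = C − (C − P) = 11.13 − (-22.7200) = 33.8500

€33.85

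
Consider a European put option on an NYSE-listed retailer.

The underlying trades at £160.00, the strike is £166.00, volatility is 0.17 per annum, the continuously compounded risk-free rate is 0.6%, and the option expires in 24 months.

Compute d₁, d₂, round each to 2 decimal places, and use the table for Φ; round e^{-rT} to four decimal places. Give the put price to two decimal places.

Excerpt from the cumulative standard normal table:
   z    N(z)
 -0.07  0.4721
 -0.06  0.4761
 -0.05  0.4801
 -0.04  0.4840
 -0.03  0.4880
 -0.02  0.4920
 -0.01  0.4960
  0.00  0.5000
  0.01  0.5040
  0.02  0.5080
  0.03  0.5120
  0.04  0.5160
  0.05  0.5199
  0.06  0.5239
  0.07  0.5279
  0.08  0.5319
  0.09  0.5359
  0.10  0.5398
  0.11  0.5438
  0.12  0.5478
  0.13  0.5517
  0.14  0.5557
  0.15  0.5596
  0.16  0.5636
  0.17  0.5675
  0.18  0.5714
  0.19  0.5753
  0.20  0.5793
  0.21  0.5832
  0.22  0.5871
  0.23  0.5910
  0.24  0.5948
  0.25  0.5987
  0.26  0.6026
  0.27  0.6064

T = 2;  σ√T = 0.2404
d₁ = [ln(160/166) + (0.006 + ½·0.17²)·2] / (σ√T) = (-0.0368 + 0.0409) / 0.2404 = 0.0170 → 0.02
d₂ = 0.0170 − 0.2404 = -0.2234 → -0.22
e^(−rT) = e^(−0.006·2) = 0.9881
N(−d₂) = N(0.22) = 0.5871;  N(−d₁) = N(-0.02) = 0.4920
P = 166·0.9881·0.5871 − 160·0.4920 = 96.2988 − 78.7200 = 17.5788

£17.58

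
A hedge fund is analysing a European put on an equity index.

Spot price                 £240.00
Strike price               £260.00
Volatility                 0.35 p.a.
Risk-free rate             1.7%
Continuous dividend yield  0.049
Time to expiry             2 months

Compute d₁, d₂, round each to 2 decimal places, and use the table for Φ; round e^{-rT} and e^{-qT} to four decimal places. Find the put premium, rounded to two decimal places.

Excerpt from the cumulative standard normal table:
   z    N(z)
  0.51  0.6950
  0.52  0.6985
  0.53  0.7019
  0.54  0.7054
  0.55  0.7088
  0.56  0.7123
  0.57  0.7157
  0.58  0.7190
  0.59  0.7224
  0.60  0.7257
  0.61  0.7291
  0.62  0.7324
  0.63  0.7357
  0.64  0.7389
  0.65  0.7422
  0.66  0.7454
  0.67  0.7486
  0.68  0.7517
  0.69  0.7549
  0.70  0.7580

σ√T = 0.35·√0.1667 = 0.1429
d₁ = [ln(240/260) + (0.017 − 0.049 + 0.35²/2)·0.1667] / 0.1429 = [-0.0800 + 0.0049] / 0.1429 = -0.5261 which rounds to -0.53
d₂ = d₁ − σ√T = -0.5261 − 0.1429 = -0.6690 which rounds to -0.67
exp(−qT) = exp(−0.049·0.1667) = 0.9919;  exp(−rT) = exp(−0.017·0.1667) = 0.9972
P = 260·0.9972·N(0.67) − 240·0.9919·N(0.53) = 260·0.9972·0.7486 − 240·0.9919·0.7019 = 194.0910 − 167.0915 = 26.9995

£27.00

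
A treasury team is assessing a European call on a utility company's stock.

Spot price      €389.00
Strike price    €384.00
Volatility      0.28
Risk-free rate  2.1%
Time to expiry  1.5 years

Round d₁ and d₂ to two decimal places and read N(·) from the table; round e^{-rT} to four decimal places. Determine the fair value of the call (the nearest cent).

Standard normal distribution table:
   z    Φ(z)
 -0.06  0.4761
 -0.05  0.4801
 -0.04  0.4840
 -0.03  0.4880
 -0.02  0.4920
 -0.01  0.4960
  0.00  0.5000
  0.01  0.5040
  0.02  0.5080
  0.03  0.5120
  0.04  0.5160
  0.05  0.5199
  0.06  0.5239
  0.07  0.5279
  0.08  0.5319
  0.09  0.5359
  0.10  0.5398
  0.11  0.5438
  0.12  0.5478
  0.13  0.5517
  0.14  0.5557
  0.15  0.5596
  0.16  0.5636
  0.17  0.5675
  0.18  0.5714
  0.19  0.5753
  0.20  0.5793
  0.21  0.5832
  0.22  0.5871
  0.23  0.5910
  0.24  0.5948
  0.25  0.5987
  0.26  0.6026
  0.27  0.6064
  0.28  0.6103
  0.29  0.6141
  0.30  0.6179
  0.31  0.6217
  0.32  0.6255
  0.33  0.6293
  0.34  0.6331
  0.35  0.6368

€60.27

T = 1.5;  σ√T = 0.3429
ln(S/K) + (r + σ²/2)T = ln(389/384) + (0.021 + 0.28²/2)·1.5 = 0.0129 + 0.0903 = 0.1032
d₁ = 0.1032 / 0.3429 = 0.3010 → 0.30
d₂ = d₁ − σ√T = 0.3010 − 0.3429 = -0.0419 → -0.04
e^(−rT) = e^(−0.021·1.5) = 0.9690
C = 389·N(0.30) − 384·0.9690·N(-0.04) = 389·0.6179 − 384·0.9690·0.4840 = 240.3631 − 180.0945 = 60.2686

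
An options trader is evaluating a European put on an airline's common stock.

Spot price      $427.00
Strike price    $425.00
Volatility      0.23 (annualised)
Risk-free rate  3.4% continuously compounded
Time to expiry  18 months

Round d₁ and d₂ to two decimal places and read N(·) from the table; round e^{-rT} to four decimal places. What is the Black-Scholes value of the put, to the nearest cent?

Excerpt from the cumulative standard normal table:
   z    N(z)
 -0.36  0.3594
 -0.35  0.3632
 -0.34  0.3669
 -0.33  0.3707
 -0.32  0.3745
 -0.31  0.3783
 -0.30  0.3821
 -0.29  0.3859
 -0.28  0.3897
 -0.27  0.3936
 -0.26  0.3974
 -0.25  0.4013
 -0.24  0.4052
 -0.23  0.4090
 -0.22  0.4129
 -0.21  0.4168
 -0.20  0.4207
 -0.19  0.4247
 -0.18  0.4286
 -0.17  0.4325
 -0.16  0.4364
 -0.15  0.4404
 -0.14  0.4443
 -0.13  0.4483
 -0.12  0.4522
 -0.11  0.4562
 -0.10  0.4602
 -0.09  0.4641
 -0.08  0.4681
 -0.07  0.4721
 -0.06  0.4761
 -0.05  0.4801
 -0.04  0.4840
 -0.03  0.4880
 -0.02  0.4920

$35.62

σ√T = 0.23 × 1.2247 = 0.2817
d₁ = [ln(427/425) + (0.034 + 0.23²/2)·1.5] / 0.2817 = [0.0047 + 0.0907] / 0.2817 = 0.3386 ⇒ 0.34
d₂ = d₁ − σ√T = 0.3386 − 0.2817 = 0.0569 ⇒ 0.06
e^(−rT) = e^(−0.034·1.5) = 0.9503
N(−d₂) = N(-0.06) = 0.4761;  N(−d₁) = N(-0.34) = 0.3669
P = 425·0.9503·0.4761 − 427·0.3669 = 192.2861 − 156.6663 = 35.6198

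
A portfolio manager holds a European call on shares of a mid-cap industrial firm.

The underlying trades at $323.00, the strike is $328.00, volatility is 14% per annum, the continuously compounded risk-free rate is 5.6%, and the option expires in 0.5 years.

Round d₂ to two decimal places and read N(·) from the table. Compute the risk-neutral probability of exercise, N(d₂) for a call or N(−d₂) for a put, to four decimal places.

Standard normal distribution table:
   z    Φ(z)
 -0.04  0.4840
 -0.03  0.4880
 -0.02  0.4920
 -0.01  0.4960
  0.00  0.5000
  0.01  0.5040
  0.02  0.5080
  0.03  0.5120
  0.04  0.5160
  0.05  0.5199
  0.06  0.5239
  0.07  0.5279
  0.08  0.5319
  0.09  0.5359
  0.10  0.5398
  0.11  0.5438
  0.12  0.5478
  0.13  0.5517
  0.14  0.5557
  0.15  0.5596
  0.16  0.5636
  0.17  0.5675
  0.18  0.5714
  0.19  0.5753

0.5319

σ√T = 0.14 × 0.7071 = 0.0990
d₁ = [ln(323/328) + (0.056 + ½·0.14²)·0.5] / (σ√T) = (-0.0154 + 0.0329) / 0.0990 = 0.1772 which rounds to 0.18
d₂ = 0.1772 − 0.0990 = 0.0782 which rounds to 0.08
Risk-neutral Pr[S_T > K] = N(d₂) = N(0.08) = 0.5319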